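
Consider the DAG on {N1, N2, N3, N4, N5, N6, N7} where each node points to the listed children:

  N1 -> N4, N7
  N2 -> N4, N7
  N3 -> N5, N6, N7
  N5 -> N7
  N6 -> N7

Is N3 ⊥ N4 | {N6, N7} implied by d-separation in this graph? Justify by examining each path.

There are 6 undirected paths between N3 and N4; checking each against the conditioning set {N6, N7}:
Path 1: N3 → N5 → N7 ← N1 → N4
  N5 is a chain and N5 is not conditioned on; N7 is a collider and N7 is conditioned on, which opens it; N1 is a fork and N1 is not conditioned on — no node blocks this path, so it is active.
Path 2: N3 → N5 → N7 ← N2 → N4
  N5 is a chain and N5 is not conditioned on; N7 is a collider and N7 is conditioned on, which opens it; N2 is a fork and N2 is not conditioned on — no node blocks this path, so it is active.
Path 3: N3 → N7 ← N1 → N4
  N7 is a collider and N7 is conditioned on, which opens it; N1 is a fork and N1 is not conditioned on — no node blocks this path, so it is active.
Path 4: N3 → N7 ← N2 → N4
  N7 is a collider and N7 is conditioned on, which opens it; N2 is a fork and N2 is not conditioned on — no node blocks this path, so it is active.
Path 5: N3 → N6 → N7 ← N1 → N4
  N6 is a chain here and N6 is conditioned on, so the path is blocked at N6.
Path 6: N3 → N6 → N7 ← N2 → N4
  N6 is a chain here and N6 is conditioned on, so the path is blocked at N6.
At least one path is unblocked, so d-separation fails.

No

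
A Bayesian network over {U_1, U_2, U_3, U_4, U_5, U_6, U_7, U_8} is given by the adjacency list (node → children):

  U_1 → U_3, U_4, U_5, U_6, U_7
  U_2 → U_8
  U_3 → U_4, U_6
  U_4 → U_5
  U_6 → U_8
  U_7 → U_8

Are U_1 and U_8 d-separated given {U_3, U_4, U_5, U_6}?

We examine all 5 paths between U_1 and U_8:
  1. U_1 → U_5 ← U_4 ← U_3 → U_6 → U_8 — U_5:collider[open]; U_4:chain[blocks]; U_3:fork[blocks]; U_6:chain[blocks] ⇒ blocked
  2. U_1 → U_3 → U_6 → U_8 — U_3:chain[blocks]; U_6:chain[blocks] ⇒ blocked
  3. U_1 → U_4 ← U_3 → U_6 → U_8 — U_4:collider[open]; U_3:fork[blocks]; U_6:chain[blocks] ⇒ blocked
  4. U_1 → U_7 → U_8 — U_7:chain[open] ⇒ active
  5. U_1 → U_6 → U_8 — U_6:chain[blocks] ⇒ blocked
At least one path is unblocked, so d-separation fails.

No — U_1 and U_8 are not d-separated given {U_3, U_4, U_5, U_6}.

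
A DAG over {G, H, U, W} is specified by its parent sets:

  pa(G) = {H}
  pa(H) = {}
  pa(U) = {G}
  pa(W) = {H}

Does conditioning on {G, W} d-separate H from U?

The only undirected path from H to U is:
  1. H → G → U — G:chain[blocks] ⇒ blocked
Since every path is blocked, d-separation holds.

Yes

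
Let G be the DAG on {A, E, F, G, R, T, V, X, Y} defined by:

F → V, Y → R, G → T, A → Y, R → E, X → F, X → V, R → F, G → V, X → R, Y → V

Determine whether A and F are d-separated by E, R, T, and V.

Enumerating the 6 paths from A to F and testing each for blocking by {E, R, T, V}:
Path 1: A → Y → V ← X → F
  Y is a chain and Y is not conditioned on; V is a collider and V is conditioned on, which opens it; X is a fork and X is not conditioned on — no node blocks this path, so it is active.
Path 2: A → Y → V ← X → R → F
  R is a chain here and R is conditioned on, so the path is blocked at R.
Path 3: A → Y → V ← F
  Y is a chain and Y is not conditioned on; V is a collider and V is conditioned on, which opens it — no node blocks this path, so it is active.
Path 4: A → Y → R ← X → V ← F
  Y is a chain and Y is not conditioned on; R is a collider and R is conditioned on, which opens it; X is a fork and X is not conditioned on; V is a collider and V is conditioned on, which opens it — no node blocks this path, so it is active.
Path 5: A → Y → R ← X → F
  Y is a chain and Y is not conditioned on; R is a collider and R is conditioned on, which opens it; X is a fork and X is not conditioned on — no node blocks this path, so it is active.
Path 6: A → Y → R → F
  R is a chain here and R is conditioned on, so the path is blocked at R.
Since the path A → Y → V ← X → F is active, A and F are not d-separated given {E, R, T, V}.

No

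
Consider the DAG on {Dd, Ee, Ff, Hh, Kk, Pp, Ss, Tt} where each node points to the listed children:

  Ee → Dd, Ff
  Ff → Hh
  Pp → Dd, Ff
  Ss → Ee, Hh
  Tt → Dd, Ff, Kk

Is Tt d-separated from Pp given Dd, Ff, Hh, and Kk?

6 paths connect Tt and Pp; each must be blocked for d-separation to hold:
Path 1: Tt → Dd ← Ee → Ff ← Pp
  Dd is a collider and Dd is conditioned on, which opens it; Ee is a fork and Ee is not conditioned on; Ff is a collider and Ff is conditioned on, which opens it — no node blocks this path, so it is active.
Path 2: Tt → Dd ← Ee ← Ss → Hh ← Ff ← Pp
  Ff is a chain here and Ff is conditioned on, so the path is blocked at Ff.
Path 3: Tt → Dd ← Pp
  Dd is a collider and Dd is conditioned on, which opens it — no node blocks this path, so it is active.
Path 4: Tt → Ff ← Ee → Dd ← Pp
  Ff is a collider and Ff is conditioned on, which opens it; Ee is a fork and Ee is not conditioned on; Dd is a collider and Dd is conditioned on, which opens it — no node blocks this path, so it is active.
Path 5: Tt → Ff ← Pp
  Ff is a collider and Ff is conditioned on, which opens it — no node blocks this path, so it is active.
Path 6: Tt → Ff → Hh ← Ss → Ee → Dd ← Pp
  Ff is a chain here and Ff is conditioned on, so the path is blocked at Ff.
Since the path Tt → Dd ← Ee → Ff ← Pp is active, Tt and Pp are not d-separated given {Dd, Ff, Hh, Kk}.

No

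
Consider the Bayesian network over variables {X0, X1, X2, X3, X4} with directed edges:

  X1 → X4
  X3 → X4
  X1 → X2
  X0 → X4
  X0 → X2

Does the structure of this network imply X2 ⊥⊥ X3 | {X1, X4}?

2 paths connect X2 and X3; each must be blocked for d-separation to hold:
  1. X2 ← X0 → X4 ← X3 — X0:fork[open]; X4:collider[open] ⇒ active
  2. X2 ← X1 → X4 ← X3 — X1:fork[blocks]; X4:collider[open] ⇒ blocked
Since the path X2 ← X0 → X4 ← X3 is active, X2 and X3 are not d-separated given {X1, X4}.

No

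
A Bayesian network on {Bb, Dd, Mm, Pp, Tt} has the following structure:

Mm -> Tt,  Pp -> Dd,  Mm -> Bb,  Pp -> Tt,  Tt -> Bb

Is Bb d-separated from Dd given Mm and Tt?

Yes

Enumerating the 2 paths from Bb to Dd and testing each for blocking by {Mm, Tt}:
Path 1: Bb ← Tt ← Pp → Dd
  Tt is a chain here and Tt is conditioned on, so the path is blocked at Tt.
Path 2: Bb ← Mm → Tt ← Pp → Dd
  Mm is a fork here and Mm is conditioned on, so the path is blocked at Mm.
All paths are blocked; Bb ⊥ Dd | {Mm, Tt} holds.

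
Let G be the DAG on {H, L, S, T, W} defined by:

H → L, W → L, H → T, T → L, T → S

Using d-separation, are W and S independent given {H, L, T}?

We examine all 2 paths between W and S:
Path 1: W → L ← T → S
  T is a fork here and T is conditioned on, so the path is blocked at T.
Path 2: W → L ← H → T → S
  H is a fork here and H is conditioned on, so the path is blocked at H.
All paths are blocked; W ⊥ S | {H, L, T} holds.

Yes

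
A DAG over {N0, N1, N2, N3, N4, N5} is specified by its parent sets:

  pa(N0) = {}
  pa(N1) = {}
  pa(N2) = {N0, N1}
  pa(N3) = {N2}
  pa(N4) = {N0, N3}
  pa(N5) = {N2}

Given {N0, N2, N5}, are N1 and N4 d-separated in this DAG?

Yes

We examine all 2 paths between N1 and N4:
  1. N1 → N2 → N3 → N4 — N2:chain[blocks]; N3:chain[open] ⇒ blocked
  2. N1 → N2 ← N0 → N4 — N2:collider[open]; N0:fork[blocks] ⇒ blocked
All paths are blocked; N1 ⊥ N4 | {N0, N2, N5} holds.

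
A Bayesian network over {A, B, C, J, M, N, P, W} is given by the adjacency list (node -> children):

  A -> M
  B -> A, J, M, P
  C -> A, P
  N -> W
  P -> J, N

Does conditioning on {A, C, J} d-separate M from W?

No — M and W are not d-separated given {A, C, J}.

We examine all 6 paths between M and W:
Path 1: M ← A ← B → J ← P → N → W
  A is a chain here and A is conditioned on, so the path is blocked at A.
Path 2: M ← A ← B → P → N → W
  A is a chain here and A is conditioned on, so the path is blocked at A.
Path 3: M ← A ← C → P → N → W
  A is a chain here and A is conditioned on, so the path is blocked at A.
Path 4: M ← B → A ← C → P → N → W
  C is a fork here and C is conditioned on, so the path is blocked at C.
Path 5: M ← B → J ← P → N → W
  B is a fork and B is not conditioned on; J is a collider and J is conditioned on, which opens it; P is a fork and P is not conditioned on; N is a chain and N is not conditioned on — no node blocks this path, so it is active.
Path 6: M ← B → P → N → W
  B is a fork and B is not conditioned on; P is a chain and P is not conditioned on; N is a chain and N is not conditioned on — no node blocks this path, so it is active.
At least one path is unblocked, so d-separation fails.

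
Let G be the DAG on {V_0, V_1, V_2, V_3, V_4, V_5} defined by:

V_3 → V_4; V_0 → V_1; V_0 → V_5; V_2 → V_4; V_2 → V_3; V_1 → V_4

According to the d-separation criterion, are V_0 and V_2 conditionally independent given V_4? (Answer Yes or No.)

No — V_0 and V_2 are not d-separated given {V_4}.

Enumerating the 2 paths from V_0 to V_2 and testing each for blocking by {V_4}:
Path 1: V_0 → V_1 → V_4 ← V_2
  V_1 is a chain and V_1 is not conditioned on; V_4 is a collider and V_4 is conditioned on, which opens it — no node blocks this path, so it is active.
Path 2: V_0 → V_1 → V_4 ← V_3 ← V_2
  V_1 is a chain and V_1 is not conditioned on; V_4 is a collider and V_4 is conditioned on, which opens it; V_3 is a chain and V_3 is not conditioned on — no node blocks this path, so it is active.
At least one path is unblocked, so d-separation fails.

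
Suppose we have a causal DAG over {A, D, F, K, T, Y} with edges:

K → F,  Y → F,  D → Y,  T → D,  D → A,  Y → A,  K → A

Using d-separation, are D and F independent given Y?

Yes

Enumerating the 4 paths from D to F and testing each for blocking by {Y}:
Path 1: D → Y → F
  Y is a chain here and Y is conditioned on, so the path is blocked at Y.
Path 2: D → Y → A ← K → F
  Y is a chain here and Y is conditioned on, so the path is blocked at Y.
Path 3: D → A ← K → F
  A is a collider here and neither A nor any of its descendants is conditioned on, so the collider stays closed — the path is blocked at A.
Path 4: D → A ← Y → F
  A is a collider here and neither A nor any of its descendants is conditioned on, so the collider stays closed — the path is blocked at A.
All paths are blocked; D ⊥ F | {Y} holds.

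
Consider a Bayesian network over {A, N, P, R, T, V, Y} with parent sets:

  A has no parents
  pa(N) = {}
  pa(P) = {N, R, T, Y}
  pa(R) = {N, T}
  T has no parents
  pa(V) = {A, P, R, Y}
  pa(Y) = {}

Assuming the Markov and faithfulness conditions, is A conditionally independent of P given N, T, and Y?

Yes

5 paths connect A and P; each must be blocked for d-separation to hold:
Path 1: A → V ← P
  V is a collider here and neither V nor any of its descendants is conditioned on, so the collider stays closed — the path is blocked at V.
Path 2: A → V ← R → P
  V is a collider here and neither V nor any of its descendants is conditioned on, so the collider stays closed — the path is blocked at V.
Path 3: A → V ← R ← N → P
  V is a collider here and neither V nor any of its descendants is conditioned on, so the collider stays closed — the path is blocked at V.
Path 4: A → V ← R ← T → P
  V is a collider here and neither V nor any of its descendants is conditioned on, so the collider stays closed — the path is blocked at V.
Path 5: A → V ← Y → P
  V is a collider here and neither V nor any of its descendants is conditioned on, so the collider stays closed — the path is blocked at V.
Since every path is blocked, d-separation holds.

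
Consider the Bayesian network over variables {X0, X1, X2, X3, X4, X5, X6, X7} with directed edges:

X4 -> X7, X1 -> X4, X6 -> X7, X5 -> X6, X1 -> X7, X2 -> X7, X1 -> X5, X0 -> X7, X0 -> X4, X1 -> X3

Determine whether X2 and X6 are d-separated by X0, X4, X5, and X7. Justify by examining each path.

No

There are 4 undirected paths between X2 and X6; checking each against the conditioning set {X0, X4, X5, X7}:
Path 1: X2 → X7 ← X0 → X4 ← X1 → X5 → X6
  X0 is a fork here and X0 is conditioned on, so the path is blocked at X0.
Path 2: X2 → X7 ← X1 → X5 → X6
  X5 is a chain here and X5 is conditioned on, so the path is blocked at X5.
Path 3: X2 → X7 ← X6
  X7 is a collider and X7 is conditioned on, which opens it — no node blocks this path, so it is active.
Path 4: X2 → X7 ← X4 ← X1 → X5 → X6
  X4 is a chain here and X4 is conditioned on, so the path is blocked at X4.
Because an active path exists, X2 and X6 are not d-separated.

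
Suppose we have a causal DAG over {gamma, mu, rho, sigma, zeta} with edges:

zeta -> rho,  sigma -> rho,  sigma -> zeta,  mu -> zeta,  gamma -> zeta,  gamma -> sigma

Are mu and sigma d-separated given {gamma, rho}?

Enumerating the 3 paths from mu to sigma and testing each for blocking by {gamma, rho}:
  1. mu → zeta → rho ← sigma — zeta:chain[open]; rho:collider[open] ⇒ active
  2. mu → zeta ← gamma → sigma — zeta:collider[open]; gamma:fork[blocks] ⇒ blocked
  3. mu → zeta ← sigma — zeta:collider[open] ⇒ active
Since the path mu → zeta → rho ← sigma is active, mu and sigma are not d-separated given {gamma, rho}.

No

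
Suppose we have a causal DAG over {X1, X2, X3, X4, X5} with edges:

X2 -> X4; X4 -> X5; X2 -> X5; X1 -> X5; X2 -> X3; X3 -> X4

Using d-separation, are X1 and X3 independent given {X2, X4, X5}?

Yes

There are 4 undirected paths between X1 and X3; checking each against the conditioning set {X2, X4, X5}:
  1. X1 → X5 ← X2 → X4 ← X3 — X5:collider[open]; X2:fork[blocks]; X4:collider[open] ⇒ blocked
  2. X1 → X5 ← X2 → X3 — X5:collider[open]; X2:fork[blocks] ⇒ blocked
  3. X1 → X5 ← X4 ← X2 → X3 — X5:collider[open]; X4:chain[blocks]; X2:fork[blocks] ⇒ blocked
  4. X1 → X5 ← X4 ← X3 — X5:collider[open]; X4:chain[blocks] ⇒ blocked
All paths are blocked; X1 ⊥ X3 | {X2, X4, X5} holds.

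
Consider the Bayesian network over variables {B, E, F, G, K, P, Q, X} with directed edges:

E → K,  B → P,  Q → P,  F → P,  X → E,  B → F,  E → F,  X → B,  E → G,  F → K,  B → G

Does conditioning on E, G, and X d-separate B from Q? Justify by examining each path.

6 paths connect B and Q; each must be blocked for d-separation to hold:
Path 1: B → G ← E → F → P ← Q
  E is a fork here and E is conditioned on, so the path is blocked at E.
Path 2: B → G ← E → K ← F → P ← Q
  E is a fork here and E is conditioned on, so the path is blocked at E.
Path 3: B ← X → E → F → P ← Q
  X is a fork here and X is conditioned on, so the path is blocked at X.
Path 4: B ← X → E → K ← F → P ← Q
  X is a fork here and X is conditioned on, so the path is blocked at X.
Path 5: B → P ← Q
  P is a collider here and neither P nor any of its descendants is conditioned on, so the collider stays closed — the path is blocked at P.
Path 6: B → F → P ← Q
  P is a collider here and neither P nor any of its descendants is conditioned on, so the collider stays closed — the path is blocked at P.
All paths are blocked; B ⊥ Q | {E, G, X} holds.

Yes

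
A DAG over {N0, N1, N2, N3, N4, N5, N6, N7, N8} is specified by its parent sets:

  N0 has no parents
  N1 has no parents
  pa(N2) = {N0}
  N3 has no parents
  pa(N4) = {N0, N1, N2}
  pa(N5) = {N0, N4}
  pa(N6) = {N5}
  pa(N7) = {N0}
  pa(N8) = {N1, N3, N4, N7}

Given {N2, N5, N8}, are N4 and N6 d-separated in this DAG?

Enumerating the 5 paths from N4 to N6 and testing each for blocking by {N2, N5, N8}:
Path 1: N4 ← N0 → N5 → N6
  N5 is a chain here and N5 is conditioned on, so the path is blocked at N5.
Path 2: N4 ← N1 → N8 ← N7 ← N0 → N5 → N6
  N5 is a chain here and N5 is conditioned on, so the path is blocked at N5.
Path 3: N4 → N8 ← N7 ← N0 → N5 → N6
  N5 is a chain here and N5 is conditioned on, so the path is blocked at N5.
Path 4: N4 ← N2 ← N0 → N5 → N6
  N2 is a chain here and N2 is conditioned on, so the path is blocked at N2.
Path 5: N4 → N5 → N6
  N5 is a chain here and N5 is conditioned on, so the path is blocked at N5.
All paths are blocked; N4 ⊥ N6 | {N2, N5, N8} holds.

Yes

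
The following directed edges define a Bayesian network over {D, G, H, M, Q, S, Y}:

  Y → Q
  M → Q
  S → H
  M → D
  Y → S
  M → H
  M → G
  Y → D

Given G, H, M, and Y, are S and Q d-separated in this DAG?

Yes

Enumerating the 4 paths from S to Q and testing each for blocking by {G, H, M, Y}:
Path 1: S → H ← M → D ← Y → Q
  M is a fork here and M is conditioned on, so the path is blocked at M.
Path 2: S → H ← M → Q
  M is a fork here and M is conditioned on, so the path is blocked at M.
Path 3: S ← Y → D ← M → Q
  Y is a fork here and Y is conditioned on, so the path is blocked at Y.
Path 4: S ← Y → Q
  Y is a fork here and Y is conditioned on, so the path is blocked at Y.
All paths are blocked; S ⊥ Q | {G, H, M, Y} holds.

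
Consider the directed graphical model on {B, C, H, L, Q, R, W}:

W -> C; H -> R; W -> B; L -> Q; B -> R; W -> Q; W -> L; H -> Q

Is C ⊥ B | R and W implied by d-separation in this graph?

We examine all 3 paths between C and B:
Path 1: C ← W → Q ← H → R ← B
  W is a fork here and W is conditioned on, so the path is blocked at W.
Path 2: C ← W → B
  W is a fork here and W is conditioned on, so the path is blocked at W.
Path 3: C ← W → L → Q ← H → R ← B
  W is a fork here and W is conditioned on, so the path is blocked at W.
Since every path is blocked, d-separation holds.

Yes — C and B are d-separated given {R, W}.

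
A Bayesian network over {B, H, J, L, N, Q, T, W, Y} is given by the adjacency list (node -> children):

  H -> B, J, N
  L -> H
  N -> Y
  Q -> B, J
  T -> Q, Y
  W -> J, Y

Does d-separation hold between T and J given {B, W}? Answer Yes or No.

We examine all 6 paths between T and J:
Path 1: T → Y ← N ← H → J
  Y is a collider here and neither Y nor any of its descendants is conditioned on, so the collider stays closed — the path is blocked at Y.
Path 2: T → Y ← N ← H → B ← Q → J
  Y is a collider here and neither Y nor any of its descendants is conditioned on, so the collider stays closed — the path is blocked at Y.
Path 3: T → Y ← W → J
  Y is a collider here and neither Y nor any of its descendants is conditioned on, so the collider stays closed — the path is blocked at Y.
Path 4: T → Q → J
  Q is a chain and Q is not conditioned on — no node blocks this path, so it is active.
Path 5: T → Q → B ← H → N → Y ← W → J
  Y is a collider here and neither Y nor any of its descendants is conditioned on, so the collider stays closed — the path is blocked at Y.
Path 6: T → Q → B ← H → J
  Q is a chain and Q is not conditioned on; B is a collider and B is conditioned on, which opens it; H is a fork and H is not conditioned on — no node blocks this path, so it is active.
At least one path is unblocked, so d-separation fails.

No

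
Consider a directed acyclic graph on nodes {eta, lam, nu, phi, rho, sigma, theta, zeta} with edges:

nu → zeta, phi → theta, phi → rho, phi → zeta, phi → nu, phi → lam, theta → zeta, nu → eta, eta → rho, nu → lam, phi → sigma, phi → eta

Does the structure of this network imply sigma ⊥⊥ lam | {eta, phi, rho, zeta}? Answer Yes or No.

Enumerating the 6 paths from sigma to lam and testing each for blocking by {eta, phi, rho, zeta}:
  1. sigma ← phi → nu → lam — phi:fork[blocks]; nu:chain[open] ⇒ blocked
  2. sigma ← phi → rho ← eta ← nu → lam — phi:fork[blocks]; rho:collider[open]; eta:chain[blocks]; nu:fork[open] ⇒ blocked
  3. sigma ← phi → theta → zeta ← nu → lam — phi:fork[blocks]; theta:chain[open]; zeta:collider[open]; nu:fork[open] ⇒ blocked
  4. sigma ← phi → zeta ← nu → lam — phi:fork[blocks]; zeta:collider[open]; nu:fork[open] ⇒ blocked
  5. sigma ← phi → lam — phi:fork[blocks] ⇒ blocked
  6. sigma ← phi → eta ← nu → lam — phi:fork[blocks]; eta:collider[open]; nu:fork[open] ⇒ blocked
All paths are blocked; sigma ⊥ lam | {eta, phi, rho, zeta} holds.

Yes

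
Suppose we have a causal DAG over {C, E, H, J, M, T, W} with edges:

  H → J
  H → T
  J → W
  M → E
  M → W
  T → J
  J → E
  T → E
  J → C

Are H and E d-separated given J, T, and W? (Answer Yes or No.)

There are 6 undirected paths between H and E; checking each against the conditioning set {J, T, W}:
Path 1: H → J → W ← M → E
  J is a chain here and J is conditioned on, so the path is blocked at J.
Path 2: H → J → E
  J is a chain here and J is conditioned on, so the path is blocked at J.
Path 3: H → J ← T → E
  T is a fork here and T is conditioned on, so the path is blocked at T.
Path 4: H → T → J → W ← M → E
  T is a chain here and T is conditioned on, so the path is blocked at T.
Path 5: H → T → J → E
  T is a chain here and T is conditioned on, so the path is blocked at T.
Path 6: H → T → E
  T is a chain here and T is conditioned on, so the path is blocked at T.
All paths are blocked; H ⊥ E | {J, T, W} holds.

Yes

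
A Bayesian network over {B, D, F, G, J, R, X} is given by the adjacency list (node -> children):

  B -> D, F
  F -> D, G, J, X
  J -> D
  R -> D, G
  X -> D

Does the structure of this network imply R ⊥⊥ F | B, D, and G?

No

Enumerating the 5 paths from R to F and testing each for blocking by {B, D, G}:
Path 1: R → G ← F
  G is a collider and G is conditioned on, which opens it — no node blocks this path, so it is active.
Path 2: R → D ← B → F
  B is a fork here and B is conditioned on, so the path is blocked at B.
Path 3: R → D ← F
  D is a collider and D is conditioned on, which opens it — no node blocks this path, so it is active.
Path 4: R → D ← J ← F
  D is a collider and D is conditioned on, which opens it; J is a chain and J is not conditioned on — no node blocks this path, so it is active.
Path 5: R → D ← X ← F
  D is a collider and D is conditioned on, which opens it; X is a chain and X is not conditioned on — no node blocks this path, so it is active.
At least one path is unblocked, so d-separation fails.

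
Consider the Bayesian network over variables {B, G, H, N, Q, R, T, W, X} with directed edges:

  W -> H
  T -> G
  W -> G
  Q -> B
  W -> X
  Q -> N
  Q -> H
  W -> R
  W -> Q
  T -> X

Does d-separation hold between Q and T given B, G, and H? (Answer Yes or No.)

There are 4 undirected paths between Q and T; checking each against the conditioning set {B, G, H}:
Path 1: Q → H ← W → G ← T
  H is a collider and H is conditioned on, which opens it; W is a fork and W is not conditioned on; G is a collider and G is conditioned on, which opens it — no node blocks this path, so it is active.
Path 2: Q → H ← W → X ← T
  X is a collider here and neither X nor any of its descendants is conditioned on, so the collider stays closed — the path is blocked at X.
Path 3: Q ← W → G ← T
  W is a fork and W is not conditioned on; G is a collider and G is conditioned on, which opens it — no node blocks this path, so it is active.
Path 4: Q ← W → X ← T
  X is a collider here and neither X nor any of its descendants is conditioned on, so the collider stays closed — the path is blocked at X.
Because an active path exists, Q and T are not d-separated.

No — Q and T are not d-separated given {B, G, H}.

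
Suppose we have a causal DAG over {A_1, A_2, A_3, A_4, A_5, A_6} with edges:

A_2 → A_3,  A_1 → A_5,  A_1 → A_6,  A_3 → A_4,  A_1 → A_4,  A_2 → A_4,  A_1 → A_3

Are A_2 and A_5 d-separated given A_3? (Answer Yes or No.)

There are 4 undirected paths between A_2 and A_5; checking each against the conditioning set {A_3}:
  1. A_2 → A_4 ← A_3 ← A_1 → A_5 — A_4:collider[blocks]; A_3:chain[blocks]; A_1:fork[open] ⇒ blocked
  2. A_2 → A_4 ← A_1 → A_5 — A_4:collider[blocks]; A_1:fork[open] ⇒ blocked
  3. A_2 → A_3 → A_4 ← A_1 → A_5 — A_3:chain[blocks]; A_4:collider[blocks]; A_1:fork[open] ⇒ blocked
  4. A_2 → A_3 ← A_1 → A_5 — A_3:collider[open]; A_1:fork[open] ⇒ active
Because an active path exists, A_2 and A_5 are not d-separated.

No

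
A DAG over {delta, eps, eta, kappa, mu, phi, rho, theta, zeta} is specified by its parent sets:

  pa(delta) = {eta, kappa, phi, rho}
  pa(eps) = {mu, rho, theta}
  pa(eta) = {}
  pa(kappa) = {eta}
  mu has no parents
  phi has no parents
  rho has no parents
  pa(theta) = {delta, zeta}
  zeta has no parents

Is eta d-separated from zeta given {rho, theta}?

There are 4 undirected paths between eta and zeta; checking each against the conditioning set {rho, theta}:
Path 1: eta → kappa → delta ← rho → eps ← theta ← zeta
  rho is a fork here and rho is conditioned on, so the path is blocked at rho.
Path 2: eta → kappa → delta → theta ← zeta
  kappa is a chain and kappa is not conditioned on; delta is a chain and delta is not conditioned on; theta is a collider and theta is conditioned on, which opens it — no node blocks this path, so it is active.
Path 3: eta → delta ← rho → eps ← theta ← zeta
  rho is a fork here and rho is conditioned on, so the path is blocked at rho.
Path 4: eta → delta → theta ← zeta
  delta is a chain and delta is not conditioned on; theta is a collider and theta is conditioned on, which opens it — no node blocks this path, so it is active.
At least one path is unblocked, so d-separation fails.

No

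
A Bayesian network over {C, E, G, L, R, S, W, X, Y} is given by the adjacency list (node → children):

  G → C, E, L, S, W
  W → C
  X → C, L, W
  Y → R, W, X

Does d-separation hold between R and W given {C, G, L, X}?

We examine all 6 paths between R and W:
Path 1: R ← Y → W
  Y is a fork and Y is not conditioned on — no node blocks this path, so it is active.
Path 2: R ← Y → X → C ← W
  X is a chain here and X is conditioned on, so the path is blocked at X.
Path 3: R ← Y → X → C ← G → W
  X is a chain here and X is conditioned on, so the path is blocked at X.
Path 4: R ← Y → X → W
  X is a chain here and X is conditioned on, so the path is blocked at X.
Path 5: R ← Y → X → L ← G → C ← W
  X is a chain here and X is conditioned on, so the path is blocked at X.
Path 6: R ← Y → X → L ← G → W
  X is a chain here and X is conditioned on, so the path is blocked at X.
Because an active path exists, R and W are not d-separated.

No — R and W are not d-separated given {C, G, L, X}.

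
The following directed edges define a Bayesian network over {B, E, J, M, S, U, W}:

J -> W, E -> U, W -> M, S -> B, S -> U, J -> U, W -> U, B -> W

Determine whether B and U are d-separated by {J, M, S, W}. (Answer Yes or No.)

Yes

Enumerating the 3 paths from B to U and testing each for blocking by {J, M, S, W}:
Path 1: B → W ← J → U
  J is a fork here and J is conditioned on, so the path is blocked at J.
Path 2: B → W → U
  W is a chain here and W is conditioned on, so the path is blocked at W.
Path 3: B ← S → U
  S is a fork here and S is conditioned on, so the path is blocked at S.
Every path is blocked, so B and U are d-separated given {J, M, S, W}.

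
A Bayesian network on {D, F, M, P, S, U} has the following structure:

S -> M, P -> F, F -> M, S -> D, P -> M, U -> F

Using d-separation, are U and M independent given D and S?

No — U and M are not d-separated given {D, S}.

2 paths connect U and M; each must be blocked for d-separation to hold:
Path 1: U → F → M
  F is a chain and F is not conditioned on — no node blocks this path, so it is active.
Path 2: U → F ← P → M
  F is a collider here and neither F nor any of its descendants is conditioned on, so the collider stays closed — the path is blocked at F.
Since the path U → F → M is active, U and M are not d-separated given {D, S}.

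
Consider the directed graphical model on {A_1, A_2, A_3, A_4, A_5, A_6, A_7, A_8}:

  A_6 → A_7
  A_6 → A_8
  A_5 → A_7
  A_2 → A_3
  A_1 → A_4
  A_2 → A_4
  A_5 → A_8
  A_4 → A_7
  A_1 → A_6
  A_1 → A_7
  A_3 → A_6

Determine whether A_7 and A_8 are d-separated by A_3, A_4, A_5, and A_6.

Enumerating the 6 paths from A_7 to A_8 and testing each for blocking by {A_3, A_4, A_5, A_6}:
Path 1: A_7 ← A_6 → A_8
  A_6 is a fork here and A_6 is conditioned on, so the path is blocked at A_6.
Path 2: A_7 ← A_1 → A_6 → A_8
  A_6 is a chain here and A_6 is conditioned on, so the path is blocked at A_6.
Path 3: A_7 ← A_1 → A_4 ← A_2 → A_3 → A_6 → A_8
  A_3 is a chain here and A_3 is conditioned on, so the path is blocked at A_3.
Path 4: A_7 ← A_4 ← A_2 → A_3 → A_6 → A_8
  A_4 is a chain here and A_4 is conditioned on, so the path is blocked at A_4.
Path 5: A_7 ← A_4 ← A_1 → A_6 → A_8
  A_4 is a chain here and A_4 is conditioned on, so the path is blocked at A_4.
Path 6: A_7 ← A_5 → A_8
  A_5 is a fork here and A_5 is conditioned on, so the path is blocked at A_5.
Since every path is blocked, d-separation holds.

Yes — A_7 and A_8 are d-separated given {A_3, A_4, A_5, A_6}.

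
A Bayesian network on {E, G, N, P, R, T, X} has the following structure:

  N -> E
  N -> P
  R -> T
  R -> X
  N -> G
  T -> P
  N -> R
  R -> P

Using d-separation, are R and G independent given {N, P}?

3 paths connect R and G; each must be blocked for d-separation to hold:
  1. R → P ← N → G — P:collider[open]; N:fork[blocks] ⇒ blocked
  2. R → T → P ← N → G — T:chain[open]; P:collider[open]; N:fork[blocks] ⇒ blocked
  3. R ← N → G — N:fork[blocks] ⇒ blocked
All paths are blocked; R ⊥ G | {N, P} holds.

Yes — R and G are d-separated given {N, P}.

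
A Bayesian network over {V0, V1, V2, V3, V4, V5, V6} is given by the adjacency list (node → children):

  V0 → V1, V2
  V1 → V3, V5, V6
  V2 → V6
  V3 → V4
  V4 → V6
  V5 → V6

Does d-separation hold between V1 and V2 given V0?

There are 4 undirected paths between V1 and V2; checking each against the conditioning set {V0}:
Path 1: V1 → V5 → V6 ← V2
  V6 is a collider here and neither V6 nor any of its descendants is conditioned on, so the collider stays closed — the path is blocked at V6.
Path 2: V1 ← V0 → V2
  V0 is a fork here and V0 is conditioned on, so the path is blocked at V0.
Path 3: V1 → V6 ← V2
  V6 is a collider here and neither V6 nor any of its descendants is conditioned on, so the collider stays closed — the path is blocked at V6.
Path 4: V1 → V3 → V4 → V6 ← V2
  V6 is a collider here and neither V6 nor any of its descendants is conditioned on, so the collider stays closed — the path is blocked at V6.
Every path is blocked, so V1 and V2 are d-separated given {V0}.

Yes — V1 and V2 are d-separated given {V0}.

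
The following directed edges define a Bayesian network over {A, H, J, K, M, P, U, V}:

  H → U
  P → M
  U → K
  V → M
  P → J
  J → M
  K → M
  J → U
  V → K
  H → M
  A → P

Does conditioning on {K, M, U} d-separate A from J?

No — A and J are not d-separated given {K, M, U}.

5 paths connect A and J; each must be blocked for d-separation to hold:
Path 1: A → P → M ← K ← U ← J
  K is a chain here and K is conditioned on, so the path is blocked at K.
Path 2: A → P → M ← H → U ← J
  P is a chain and P is not conditioned on; M is a collider and M is conditioned on, which opens it; H is a fork and H is not conditioned on; U is a collider and U is conditioned on, which opens it — no node blocks this path, so it is active.
Path 3: A → P → M ← V → K ← U ← J
  U is a chain here and U is conditioned on, so the path is blocked at U.
Path 4: A → P → M ← J
  P is a chain and P is not conditioned on; M is a collider and M is conditioned on, which opens it — no node blocks this path, so it is active.
Path 5: A → P → J
  P is a chain and P is not conditioned on — no node blocks this path, so it is active.
At least one path is unblocked, so d-separation fails.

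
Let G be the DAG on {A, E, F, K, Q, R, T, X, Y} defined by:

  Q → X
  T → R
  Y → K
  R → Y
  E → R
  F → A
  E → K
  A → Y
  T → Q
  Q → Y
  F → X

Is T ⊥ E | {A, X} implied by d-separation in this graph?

Yes

Enumerating the 6 paths from T to E and testing each for blocking by {A, X}:
  1. T → Q → Y → K ← E — Q:chain[open]; Y:chain[open]; K:collider[blocks] ⇒ blocked
  2. T → Q → Y ← R ← E — Q:chain[open]; Y:collider[blocks]; R:chain[open] ⇒ blocked
  3. T → Q → X ← F → A → Y → K ← E — Q:chain[open]; X:collider[open]; F:fork[open]; A:chain[blocks]; Y:chain[open]; K:collider[blocks] ⇒ blocked
  4. T → Q → X ← F → A → Y ← R ← E — Q:chain[open]; X:collider[open]; F:fork[open]; A:chain[blocks]; Y:collider[blocks]; R:chain[open] ⇒ blocked
  5. T → R → Y → K ← E — R:chain[open]; Y:chain[open]; K:collider[blocks] ⇒ blocked
  6. T → R ← E — R:collider[blocks] ⇒ blocked
Every path is blocked, so T and E are d-separated given {A, X}.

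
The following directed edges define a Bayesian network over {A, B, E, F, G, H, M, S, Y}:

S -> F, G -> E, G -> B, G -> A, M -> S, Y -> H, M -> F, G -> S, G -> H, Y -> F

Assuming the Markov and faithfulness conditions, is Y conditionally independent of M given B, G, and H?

Yes

We examine all 4 paths between Y and M:
Path 1: Y → H ← G → S ← M
  G is a fork here and G is conditioned on, so the path is blocked at G.
Path 2: Y → H ← G → S → F ← M
  G is a fork here and G is conditioned on, so the path is blocked at G.
Path 3: Y → F ← S ← M
  F is a collider here and neither F nor any of its descendants is conditioned on, so the collider stays closed — the path is blocked at F.
Path 4: Y → F ← M
  F is a collider here and neither F nor any of its descendants is conditioned on, so the collider stays closed — the path is blocked at F.
All paths are blocked; Y ⊥ M | {B, G, H} holds.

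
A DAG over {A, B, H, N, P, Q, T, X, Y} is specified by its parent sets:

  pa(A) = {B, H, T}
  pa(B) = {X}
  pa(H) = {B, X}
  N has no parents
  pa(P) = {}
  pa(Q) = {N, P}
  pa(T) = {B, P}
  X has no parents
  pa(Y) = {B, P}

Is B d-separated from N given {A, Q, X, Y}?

We examine all 5 paths between B and N:
Path 1: B → Y ← P → Q ← N
  Y is a collider and Y is conditioned on, which opens it; P is a fork and P is not conditioned on; Q is a collider and Q is conditioned on, which opens it — no node blocks this path, so it is active.
Path 2: B → A ← T ← P → Q ← N
  A is a collider and A is conditioned on, which opens it; T is a chain and T is not conditioned on; P is a fork and P is not conditioned on; Q is a collider and Q is conditioned on, which opens it — no node blocks this path, so it is active.
Path 3: B ← X → H → A ← T ← P → Q ← N
  X is a fork here and X is conditioned on, so the path is blocked at X.
Path 4: B → H → A ← T ← P → Q ← N
  H is a chain and H is not conditioned on; A is a collider and A is conditioned on, which opens it; T is a chain and T is not conditioned on; P is a fork and P is not conditioned on; Q is a collider and Q is conditioned on, which opens it — no node blocks this path, so it is active.
Path 5: B → T ← P → Q ← N
  T is a collider and its descendant A is conditioned on, which opens it; P is a fork and P is not conditioned on; Q is a collider and Q is conditioned on, which opens it — no node blocks this path, so it is active.
Since the path B → Y ← P → Q ← N is active, B and N are not d-separated given {A, Q, X, Y}.

No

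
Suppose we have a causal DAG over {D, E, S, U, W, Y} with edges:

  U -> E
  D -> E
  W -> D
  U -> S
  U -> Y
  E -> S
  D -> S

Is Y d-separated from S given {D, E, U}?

Yes

There are 3 undirected paths between Y and S; checking each against the conditioning set {D, E, U}:
Path 1: Y ← U → S
  U is a fork here and U is conditioned on, so the path is blocked at U.
Path 2: Y ← U → E ← D → S
  U is a fork here and U is conditioned on, so the path is blocked at U.
Path 3: Y ← U → E → S
  U is a fork here and U is conditioned on, so the path is blocked at U.
All paths are blocked; Y ⊥ S | {D, E, U} holds.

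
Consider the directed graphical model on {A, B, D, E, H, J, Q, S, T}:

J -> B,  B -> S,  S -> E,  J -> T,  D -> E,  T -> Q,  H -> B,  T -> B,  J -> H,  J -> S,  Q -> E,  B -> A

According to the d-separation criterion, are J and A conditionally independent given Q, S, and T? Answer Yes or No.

6 paths connect J and A; each must be blocked for d-separation to hold:
  1. J → T → Q → E ← S ← B → A — T:chain[blocks]; Q:chain[blocks]; E:collider[blocks]; S:chain[blocks]; B:fork[open] ⇒ blocked
  2. J → T → B → A — T:chain[blocks]; B:chain[open] ⇒ blocked
  3. J → H → B → A — H:chain[open]; B:chain[open] ⇒ active
  4. J → B → A — B:chain[open] ⇒ active
  5. J → S ← B → A — S:collider[open]; B:fork[open] ⇒ active
  6. J → S → E ← Q ← T → B → A — S:chain[blocks]; E:collider[blocks]; Q:chain[blocks]; T:fork[blocks]; B:chain[open] ⇒ blocked
At least one path is unblocked, so d-separation fails.

No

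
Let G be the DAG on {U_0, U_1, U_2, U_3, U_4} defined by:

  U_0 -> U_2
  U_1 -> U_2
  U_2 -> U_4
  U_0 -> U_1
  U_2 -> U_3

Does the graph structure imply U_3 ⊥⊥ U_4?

No

The only undirected path from U_3 to U_4 is:
  1. U_3 ← U_2 → U_4 — U_2:fork[open] ⇒ active
Because an active path exists, U_3 and U_4 are not d-separated.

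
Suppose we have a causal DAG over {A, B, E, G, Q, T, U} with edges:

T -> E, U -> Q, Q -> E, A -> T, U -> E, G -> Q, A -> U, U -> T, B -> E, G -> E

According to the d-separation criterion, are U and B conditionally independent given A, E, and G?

Enumerating the 5 paths from U to B and testing each for blocking by {A, E, G}:
Path 1: U → Q ← G → E ← B
  G is a fork here and G is conditioned on, so the path is blocked at G.
Path 2: U → Q → E ← B
  Q is a chain and Q is not conditioned on; E is a collider and E is conditioned on, which opens it — no node blocks this path, so it is active.
Path 3: U → T → E ← B
  T is a chain and T is not conditioned on; E is a collider and E is conditioned on, which opens it — no node blocks this path, so it is active.
Path 4: U → E ← B
  E is a collider and E is conditioned on, which opens it — no node blocks this path, so it is active.
Path 5: U ← A → T → E ← B
  A is a fork here and A is conditioned on, so the path is blocked at A.
Since the path U → Q → E ← B is active, U and B are not d-separated given {A, E, G}.

No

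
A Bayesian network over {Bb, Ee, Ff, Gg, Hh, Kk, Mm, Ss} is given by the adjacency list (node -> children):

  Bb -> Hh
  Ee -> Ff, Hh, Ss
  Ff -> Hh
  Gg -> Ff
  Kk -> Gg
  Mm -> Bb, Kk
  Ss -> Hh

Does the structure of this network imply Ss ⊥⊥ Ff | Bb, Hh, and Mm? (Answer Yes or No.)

No — Ss and Ff are not d-separated given {Bb, Hh, Mm}.

Enumerating the 6 paths from Ss to Ff and testing each for blocking by {Bb, Hh, Mm}:
Path 1: Ss ← Ee → Ff
  Ee is a fork and Ee is not conditioned on — no node blocks this path, so it is active.
Path 2: Ss ← Ee → Hh ← Bb ← Mm → Kk → Gg → Ff
  Bb is a chain here and Bb is conditioned on, so the path is blocked at Bb.
Path 3: Ss ← Ee → Hh ← Ff
  Ee is a fork and Ee is not conditioned on; Hh is a collider and Hh is conditioned on, which opens it — no node blocks this path, so it is active.
Path 4: Ss → Hh ← Bb ← Mm → Kk → Gg → Ff
  Bb is a chain here and Bb is conditioned on, so the path is blocked at Bb.
Path 5: Ss → Hh ← Ff
  Hh is a collider and Hh is conditioned on, which opens it — no node blocks this path, so it is active.
Path 6: Ss → Hh ← Ee → Ff
  Hh is a collider and Hh is conditioned on, which opens it; Ee is a fork and Ee is not conditioned on — no node blocks this path, so it is active.
Since the path Ss ← Ee → Ff is active, Ss and Ff are not d-separated given {Bb, Hh, Mm}.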